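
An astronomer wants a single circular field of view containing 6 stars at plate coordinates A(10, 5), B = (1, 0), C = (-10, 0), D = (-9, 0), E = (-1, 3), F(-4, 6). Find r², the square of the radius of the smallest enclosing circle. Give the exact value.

The minimum enclosing circle of a finite set is fixed by two of the points (as a diameter) or three (as a circumcircle).
The farthest pair is A–C with squared distance 425. The circle on this segment as diameter has centre (0, 2.5) and r² = 425/4 = 106.25.
Check B: distance² to centre = 7.25 ≤ 106.25, so it lies inside.
All remaining points lie in this disk, and no smaller disk contains both endpoints, so this is the minimum enclosing circle.

106.25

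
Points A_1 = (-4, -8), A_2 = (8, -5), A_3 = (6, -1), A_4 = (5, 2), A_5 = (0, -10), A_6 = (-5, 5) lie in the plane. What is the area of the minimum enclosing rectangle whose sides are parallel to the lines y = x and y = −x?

In coordinates u = x + y, v = x − y the rectangle is axis-aligned; the map (x,y)→(u,v) scales areas by 2.
u-values: -12, 3, 5, 7, -10, 0; range = 7 − (-12) = 19.
v-values: 4, 13, 7, 3, 10, -10; range = 13 − (-10) = 23.
Area = (19 × 23) / 2 = 218.5.

218.5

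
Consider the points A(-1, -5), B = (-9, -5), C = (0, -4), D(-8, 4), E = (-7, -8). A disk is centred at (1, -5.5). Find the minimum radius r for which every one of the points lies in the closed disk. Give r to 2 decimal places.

13.09

The required radius is the distance from (1, -5.5) to the farthest point.
Squared distances: 4.25, 100.25, 3.25, 171.25, 70.25.
Maximum is 171.25, attained at D.
r = √(171.25) ≈ 13.09.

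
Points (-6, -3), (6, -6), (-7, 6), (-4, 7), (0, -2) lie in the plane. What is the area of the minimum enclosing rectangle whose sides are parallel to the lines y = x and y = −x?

In coordinates u = x + y, v = x − y the rectangle is axis-aligned; the map (x,y)→(u,v) scales areas by 2.
u-values: -9, 0, -1, 3, -2; range = 3 − (-9) = 12.
v-values: -3, 12, -13, -11, 2; range = 12 − (-13) = 25.
Area = (12 × 25) / 2 = 150.

150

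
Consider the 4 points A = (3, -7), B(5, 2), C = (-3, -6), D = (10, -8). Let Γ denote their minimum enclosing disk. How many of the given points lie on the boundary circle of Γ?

A smallest enclosing disk is always determined by at most three of the input points on its boundary.
The minimum enclosing circle is determined by three boundary points: B, C, D.
Their circumcentre is (23/6, -29/6) with r² = 865/18.
The farthest remaining point A is at distance² 97/18 ≤ 865/18.
The points at distance exactly r from the centre are B, C, D — 3 points.

3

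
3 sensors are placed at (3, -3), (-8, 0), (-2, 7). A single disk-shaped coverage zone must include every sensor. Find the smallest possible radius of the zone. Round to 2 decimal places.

Call the three points A, B, C in the order given.
Side lengths²: AB² = 130, AC² = 125, BC² = 85.
Since AB² = 130 < 125 + 85 = 210, the triangle is acute, so the smallest enclosing circle is the circumcircle.
Circumcentre = (-71/38, 31/38), r² = 27625/722.
r = √(27625/722) ≈ 6.19.

6.19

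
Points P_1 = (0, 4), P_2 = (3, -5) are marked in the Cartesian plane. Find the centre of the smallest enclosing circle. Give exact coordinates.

(1.5, -0.5)

The smallest circle enclosing two points has them as diameter endpoints.
Centre = midpoint = (1.5, -0.5); r² = |P_1P_2|²/4 = 90/4 = 22.5.
Centre = (1.5, -0.5).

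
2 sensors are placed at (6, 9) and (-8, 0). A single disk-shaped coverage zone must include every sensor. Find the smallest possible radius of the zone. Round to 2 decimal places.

8.32

The smallest circle enclosing two points has them as diameter endpoints.
Centre = midpoint = (-1, 4.5); r² = |(6, 9)−(-8, 0)|²/4 = 277/4 = 69.25.
r = √(69.25) ≈ 8.32.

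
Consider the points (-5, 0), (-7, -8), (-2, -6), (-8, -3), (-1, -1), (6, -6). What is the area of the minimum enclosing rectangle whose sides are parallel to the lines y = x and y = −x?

127.5

In coordinates u = x + y, v = x − y the rectangle is axis-aligned; the map (x,y)→(u,v) scales areas by 2.
u-values: -5, -15, -8, -11, -2, 0; range = 0 − (-15) = 15.
v-values: -5, 1, 4, -5, 0, 12; range = 12 − (-5) = 17.
Area = (15 × 17) / 2 = 127.5.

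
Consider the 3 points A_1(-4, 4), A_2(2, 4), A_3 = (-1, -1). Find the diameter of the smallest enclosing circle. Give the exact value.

6.8

Side lengths²: A_1A_2² = 36, A_1A_3² = 34, A_2A_3² = 34.
Since A_1A_2² = 36 < 34 + 34 = 68, the triangle is acute, so the smallest enclosing circle is the circumcircle.
Circumcentre = (-1, 2.4), r² = 11.56.
Diameter = 2r = 2√(11.56) = 6.8.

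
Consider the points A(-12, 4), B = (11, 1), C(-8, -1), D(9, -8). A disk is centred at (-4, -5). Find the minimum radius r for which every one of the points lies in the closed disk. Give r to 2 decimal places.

The required radius is the distance from (-4, -5) to the farthest point.
Squared distances: 145, 261, 32, 178.
Maximum is 261, attained at B.
r = √261 ≈ 16.16.

16.16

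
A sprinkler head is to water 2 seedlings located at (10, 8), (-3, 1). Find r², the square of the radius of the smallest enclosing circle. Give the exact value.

The smallest circle enclosing two points has them as diameter endpoints.
Centre = midpoint = (3.5, 4.5); r² = |(10, 8)−(-3, 1)|²/4 = 218/4 = 54.5.

54.5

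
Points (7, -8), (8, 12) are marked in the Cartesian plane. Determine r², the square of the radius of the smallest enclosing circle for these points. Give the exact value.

100.25

The smallest circle enclosing two points has them as diameter endpoints.
Centre = midpoint = (7.5, 2); r² = |(7, -8)−(8, 12)|²/4 = 401/4 = 100.25.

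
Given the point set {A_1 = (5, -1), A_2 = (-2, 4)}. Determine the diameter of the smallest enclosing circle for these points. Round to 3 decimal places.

8.602

The smallest circle enclosing two points has them as diameter endpoints.
Centre = midpoint = (1.5, 1.5); r² = |A_1A_2|²/4 = 74/4 = 18.5.
Diameter = 2r = 2√(18.5) ≈ 8.602.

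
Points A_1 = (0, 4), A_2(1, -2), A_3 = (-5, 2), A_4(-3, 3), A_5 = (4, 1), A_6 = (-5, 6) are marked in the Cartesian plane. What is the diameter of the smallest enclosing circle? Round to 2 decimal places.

10.40

The minimum enclosing circle is determined by three boundary points: A_2, A_5, A_6.
Their circumcentre is (-6/7, 20/7) with r² = 1325/49.
The farthest remaining point A_3 is at distance² 877/49 ≤ 1325/49.
Diameter = 2r = 2√(1325/49) ≈ 10.40.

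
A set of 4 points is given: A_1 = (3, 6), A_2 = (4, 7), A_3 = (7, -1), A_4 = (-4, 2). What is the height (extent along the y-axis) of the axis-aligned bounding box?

max y = 7, min y = -1, so height = 8.

8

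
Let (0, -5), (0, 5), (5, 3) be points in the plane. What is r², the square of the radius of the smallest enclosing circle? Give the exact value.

Call the three points A, B, C in the order given.
Side lengths²: AB² = 100, AC² = 89, BC² = 29.
Since AB² = 100 < 89 + 29 = 118, the triangle is acute, so the smallest enclosing circle is the circumcircle.
Circumcentre = (0.9, 0), r² = 25.81.

25.81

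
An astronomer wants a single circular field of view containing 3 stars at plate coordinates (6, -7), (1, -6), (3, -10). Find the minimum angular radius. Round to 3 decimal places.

Call the three points A, B, C in the order given.
Side lengths²: AB² = 26, AC² = 18, BC² = 20.
Since AB² = 26 < 20 + 18 = 38, the triangle is acute, so the smallest enclosing circle is the circumcircle.
Circumcentre = (10/3, -22/3), r² = 65/9.
r = √(65/9) ≈ 2.687.

2.687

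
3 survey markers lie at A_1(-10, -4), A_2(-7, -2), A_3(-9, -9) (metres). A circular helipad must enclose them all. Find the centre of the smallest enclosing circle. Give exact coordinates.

(-8, -5.5)

Side lengths²: A_1A_2² = 13, A_1A_3² = 26, A_2A_3² = 53.
Since A_2A_3² = 53 ≥ 26 + 13 = 39, the angle opposite A_2A_3 is not acute, so the smallest enclosing circle has A_2A_3 as diameter.
Centre = midpoint of A_2A_3 = (-8, -5.5), r² = 53/4 = 13.25.
Centre = (-8, -5.5).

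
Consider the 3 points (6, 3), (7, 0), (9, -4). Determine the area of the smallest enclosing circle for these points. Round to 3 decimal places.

45.553

Call the three points A, B, C in the order given.
Side lengths²: AB² = 10, AC² = 58, BC² = 20.
Since AC² = 58 ≥ 20 + 10 = 30, the angle opposite AC is not acute, so the smallest enclosing circle has AC as diameter.
Centre = midpoint of AC = (7.5, -0.5), r² = 58/4 = 14.5.
Area = π·r² = π·14.5 ≈ 45.553.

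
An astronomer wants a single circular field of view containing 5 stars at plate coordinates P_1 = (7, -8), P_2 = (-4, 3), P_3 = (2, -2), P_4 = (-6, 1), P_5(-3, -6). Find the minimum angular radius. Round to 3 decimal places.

The minimum enclosing circle of a finite set is fixed by two of the points (as a diameter) or three (as a circumcircle).
The farthest pair is P_1–P_4 with squared distance 250. The circle on this segment as diameter has centre (0.5, -3.5) and r² = 250/4 = 62.5.
Check P_2: distance² to centre = 62.5 ≤ 62.5, so it lies inside.
All remaining points lie in this disk, and no smaller disk contains both endpoints, so this is the minimum enclosing circle.
r = √(62.5) ≈ 7.906.

7.906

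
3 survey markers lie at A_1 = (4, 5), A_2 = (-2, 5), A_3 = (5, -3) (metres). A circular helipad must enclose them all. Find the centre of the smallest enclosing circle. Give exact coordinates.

(1.5, 1)

Side lengths²: A_1A_2² = 36, A_1A_3² = 65, A_2A_3² = 113.
Since A_2A_3² = 113 ≥ 65 + 36 = 101, the angle opposite A_2A_3 is not acute, so the smallest enclosing circle has A_2A_3 as diameter.
Centre = midpoint of A_2A_3 = (1.5, 1), r² = 113/4 = 28.25.
Centre = (1.5, 1).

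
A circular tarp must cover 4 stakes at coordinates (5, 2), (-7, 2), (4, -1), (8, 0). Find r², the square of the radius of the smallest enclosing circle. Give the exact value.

57.25

The farthest pair is (-7, 2)–(8, 0) with squared distance 229. The circle on this segment as diameter has centre (0.5, 1) and r² = 229/4 = 57.25.
Check (5, 2): distance² to centre = 21.25 ≤ 57.25, so it lies inside.
All remaining points lie in this disk, and no smaller disk contains both endpoints, so this is the minimum enclosing circle.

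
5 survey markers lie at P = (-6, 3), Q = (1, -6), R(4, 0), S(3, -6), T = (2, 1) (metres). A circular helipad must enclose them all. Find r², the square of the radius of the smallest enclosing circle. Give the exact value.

40.5

By Welzl's lemma the MEC is supported by two points (diametrically opposite) or three points (on a circumcircle).
The farthest pair is P–S with squared distance 162. The circle on this segment as diameter has centre (-1.5, -1.5) and r² = 162/4 = 40.5.
Check Q: distance² to centre = 26.5 ≤ 40.5, so it lies inside.
All remaining points lie in this disk, and no smaller disk contains both endpoints, so this is the minimum enclosing circle.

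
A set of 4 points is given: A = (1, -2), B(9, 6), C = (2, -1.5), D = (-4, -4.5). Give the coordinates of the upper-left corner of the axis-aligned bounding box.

x-range [-4, 9], y-range [-4.5, 6].
The upper-left corner is (-4, 6).

(-4, 6)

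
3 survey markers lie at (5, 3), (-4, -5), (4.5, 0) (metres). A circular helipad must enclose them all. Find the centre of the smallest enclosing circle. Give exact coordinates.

(0.5, -1)

Call the three points A, B, C in the order given.
Side lengths²: AB² = 145, AC² = 9.25, BC² = 97.25.
Since AB² = 145 ≥ 97.25 + 9.25 = 106.5, the angle opposite AB is not acute, so the smallest enclosing circle has AB as diameter.
Centre = midpoint of AB = (0.5, -1), r² = 145/4 = 36.25.
Centre = (0.5, -1).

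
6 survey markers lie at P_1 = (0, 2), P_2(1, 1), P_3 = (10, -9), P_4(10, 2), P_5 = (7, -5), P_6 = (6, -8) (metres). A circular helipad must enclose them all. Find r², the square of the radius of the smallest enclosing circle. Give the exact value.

55.25

A smallest enclosing disk is always determined by at most three of the input points on its boundary.
The farthest pair is P_1–P_3 with squared distance 221. The circle on this segment as diameter has centre (5, -3.5) and r² = 221/4 = 55.25.
Check P_2: distance² to centre = 36.25 ≤ 55.25, so it lies inside.
All remaining points lie in this disk, and no smaller disk contains both endpoints, so this is the minimum enclosing circle.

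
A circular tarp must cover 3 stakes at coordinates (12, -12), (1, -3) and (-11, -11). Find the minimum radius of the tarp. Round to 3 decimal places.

11.511

Call the three points A, B, C in the order given.
Side lengths²: AB² = 202, AC² = 530, BC² = 208.
Since AC² = 530 ≥ 208 + 202 = 410, the angle opposite AC is not acute, so the smallest enclosing circle has AC as diameter.
Centre = midpoint of AC = (0.5, -11.5), r² = 530/4 = 132.5.
r = √(132.5) ≈ 11.511.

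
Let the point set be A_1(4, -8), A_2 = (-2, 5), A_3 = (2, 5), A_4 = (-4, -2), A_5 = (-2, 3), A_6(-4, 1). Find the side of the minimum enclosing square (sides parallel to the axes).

13

The bounding box has width 8 and height 13.
An axis-aligned square enclosing the set must have side ≥ max(width, height).
So the minimum side is max(8, 13) = 13.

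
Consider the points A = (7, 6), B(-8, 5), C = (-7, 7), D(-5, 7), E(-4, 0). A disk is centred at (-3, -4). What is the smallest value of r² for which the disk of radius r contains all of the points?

200

The required radius is the distance from (-3, -4) to the farthest point.
Squared distances: 200, 106, 137, 125, 17.
Maximum is 200, attained at A.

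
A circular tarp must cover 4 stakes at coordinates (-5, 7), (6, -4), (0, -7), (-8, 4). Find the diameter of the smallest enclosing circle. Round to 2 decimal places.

16.12

A smallest enclosing disk is always determined by at most three of the input points on its boundary.
The farthest pair is (6, -4)–(-8, 4) with squared distance 260. The circle on this segment as diameter has centre (-1, 0) and r² = 260/4 = 65.
Check (-5, 7): distance² to centre = 65 ≤ 65, so it lies inside.
All remaining points lie in this disk, and no smaller disk contains both endpoints, so this is the minimum enclosing circle.
Diameter = 2r = 2√65 ≈ 16.12.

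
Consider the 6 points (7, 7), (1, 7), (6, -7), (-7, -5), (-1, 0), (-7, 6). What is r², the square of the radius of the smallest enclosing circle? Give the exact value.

38809/450

The minimum enclosing circle is determined by three boundary points: (7, 7), (6, -7), (-7, 6).
Their circumcentre is (13/30, 13/30) with r² = 38809/450.
The farthest remaining point (-7, -5) is at distance² 38149/450 ≤ 38809/450.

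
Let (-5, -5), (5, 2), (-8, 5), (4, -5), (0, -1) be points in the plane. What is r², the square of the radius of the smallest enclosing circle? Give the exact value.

By Welzl's lemma the MEC is supported by two points (diametrically opposite) or three points (on a circumcircle).
The farthest pair is (-8, 5)–(4, -5) with squared distance 244. The circle on this segment as diameter has centre (-2, 0) and r² = 244/4 = 61.
Check (-5, -5): distance² to centre = 34 ≤ 61, so it lies inside.
All remaining points lie in this disk, and no smaller disk contains both endpoints, so this is the minimum enclosing circle.

61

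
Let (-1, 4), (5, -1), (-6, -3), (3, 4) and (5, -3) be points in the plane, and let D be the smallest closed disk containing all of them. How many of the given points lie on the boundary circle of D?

The minimum enclosing circle is determined by three boundary points: (-6, -3), (3, 4), (5, -3).
Their circumcentre is (-0.5, -11/14) with r² = 3445/98.
The farthest remaining point (5, -1) is at distance² 2969/98 ≤ 3445/98.
The points at distance exactly r from the centre are (-6, -3), (3, 4), (5, -3) — 3 points.

3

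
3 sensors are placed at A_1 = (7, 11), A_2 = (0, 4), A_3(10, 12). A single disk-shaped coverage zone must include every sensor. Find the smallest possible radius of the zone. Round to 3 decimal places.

6.403

Side lengths²: A_1A_2² = 98, A_1A_3² = 10, A_2A_3² = 164.
Since A_2A_3² = 164 ≥ 98 + 10 = 108, the angle opposite A_2A_3 is not acute, so the smallest enclosing circle has A_2A_3 as diameter.
Centre = midpoint of A_2A_3 = (5, 8), r² = 164/4 = 41.
r = √41 ≈ 6.403.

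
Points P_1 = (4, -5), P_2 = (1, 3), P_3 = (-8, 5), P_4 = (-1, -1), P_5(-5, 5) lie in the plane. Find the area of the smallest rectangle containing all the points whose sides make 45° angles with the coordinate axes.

77

In coordinates u = x + y, v = x − y the rectangle is axis-aligned; the map (x,y)→(u,v) scales areas by 2.
u-values: -1, 4, -3, -2, 0; range = 4 − (-3) = 7.
v-values: 9, -2, -13, 0, -10; range = 9 − (-13) = 22.
Area = (7 × 22) / 2 = 77.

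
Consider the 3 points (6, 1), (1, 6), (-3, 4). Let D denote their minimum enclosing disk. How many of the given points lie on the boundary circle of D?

Call the three points A, B, C in the order given.
Side lengths²: AB² = 50, AC² = 90, BC² = 20.
Since AC² = 90 ≥ 50 + 20 = 70, the angle opposite AC is not acute, so the smallest enclosing circle has AC as diameter.
Centre = midpoint of AC = (1.5, 2.5), r² = 90/4 = 22.5.
The points at distance exactly r from the centre are (6, 1), (-3, 4) — 2 points.

2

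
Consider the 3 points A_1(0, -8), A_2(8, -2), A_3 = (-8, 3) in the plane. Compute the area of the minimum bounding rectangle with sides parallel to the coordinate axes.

176

x ranges over [-8, 8], width 16.
y ranges over [-8, 3], height 11.
Area = 16 × 11 = 176.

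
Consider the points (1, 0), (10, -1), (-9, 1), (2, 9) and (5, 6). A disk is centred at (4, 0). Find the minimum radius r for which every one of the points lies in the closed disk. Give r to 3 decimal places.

13.038

The required radius is the distance from (4, 0) to the farthest point.
Squared distances: 9, 37, 170, 85, 37.
Maximum is 170, attained at (-9, 1).
r = √170 ≈ 13.038.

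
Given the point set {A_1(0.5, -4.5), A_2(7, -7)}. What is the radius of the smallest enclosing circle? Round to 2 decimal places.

The smallest circle enclosing two points has them as diameter endpoints.
Centre = midpoint = (3.75, -5.75); r² = |A_1A_2|²/4 = 48.5/4 = 12.125.
r = √(12.125) ≈ 3.48.

3.48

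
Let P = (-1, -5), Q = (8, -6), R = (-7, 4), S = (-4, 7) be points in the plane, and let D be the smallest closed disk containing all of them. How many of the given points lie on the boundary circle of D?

By Welzl's lemma the MEC is supported by two points (diametrically opposite) or three points (on a circumcircle).
The minimum enclosing circle is determined by three boundary points: Q, R, S.
Their circumcentre is (0.7, -0.7) with r² = 81.38.
The farthest remaining point P is at distance² 21.38 ≤ 81.38.
The points at distance exactly r from the centre are Q, R, S — 3 points.

3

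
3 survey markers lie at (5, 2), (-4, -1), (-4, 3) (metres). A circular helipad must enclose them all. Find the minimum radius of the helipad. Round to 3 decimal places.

4.773

Call the three points A, B, C in the order given.
Side lengths²: AB² = 90, AC² = 82, BC² = 16.
Since AB² = 90 < 82 + 16 = 98, the triangle is acute, so the smallest enclosing circle is the circumcircle.
Circumcentre = (1/3, 1), r² = 205/9.
r = √(205/9) ≈ 4.773.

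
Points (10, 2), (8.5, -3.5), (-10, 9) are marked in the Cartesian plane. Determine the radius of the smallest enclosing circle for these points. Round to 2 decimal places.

Call the three points A, B, C in the order given.
Side lengths²: AB² = 32.5, AC² = 449, BC² = 498.5.
Since BC² = 498.5 ≥ 449 + 32.5 = 481.5, the angle opposite BC is not acute, so the smallest enclosing circle has BC as diameter.
Centre = midpoint of BC = (-0.75, 2.75), r² = 498.5/4 = 124.625.
r = √(124.625) ≈ 11.16.

11.16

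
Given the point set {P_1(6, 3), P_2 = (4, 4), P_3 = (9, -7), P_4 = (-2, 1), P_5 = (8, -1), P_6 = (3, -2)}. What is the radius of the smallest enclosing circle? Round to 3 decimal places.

The minimum enclosing circle of a finite set is fixed by two of the points (as a diameter) or three (as a circumcircle).
The minimum enclosing circle is determined by three boundary points: P_2, P_3, P_4.
Their circumcentre is (197/54, -151/54) with r² = 67525/1458.
The farthest remaining point P_1 is at distance² 57049/1458 ≤ 67525/1458.
r = √(67525/1458) ≈ 6.805.

6.805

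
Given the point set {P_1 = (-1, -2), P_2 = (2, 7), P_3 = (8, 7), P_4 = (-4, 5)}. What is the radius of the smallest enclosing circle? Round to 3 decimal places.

6.551

A smallest enclosing disk is always determined by at most three of the input points on its boundary.
The minimum enclosing circle is determined by three boundary points: P_1, P_3, P_4.
Their circumcentre is (2.4, 3.6) with r² = 42.92.
The farthest remaining point P_2 is at distance² 11.72 ≤ 42.92.
r = √(42.92) ≈ 6.551.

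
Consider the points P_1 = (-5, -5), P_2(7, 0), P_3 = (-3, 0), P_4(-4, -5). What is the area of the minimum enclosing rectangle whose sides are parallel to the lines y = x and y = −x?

In coordinates u = x + y, v = x − y the rectangle is axis-aligned; the map (x,y)→(u,v) scales areas by 2.
u-values: -10, 7, -3, -9; range = 7 − (-10) = 17.
v-values: 0, 7, -3, 1; range = 7 − (-3) = 10.
Area = (17 × 10) / 2 = 85.

85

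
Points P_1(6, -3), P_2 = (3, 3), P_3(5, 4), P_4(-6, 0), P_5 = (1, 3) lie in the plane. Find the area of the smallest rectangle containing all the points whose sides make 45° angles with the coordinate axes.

In coordinates u = x + y, v = x − y the rectangle is axis-aligned; the map (x,y)→(u,v) scales areas by 2.
u-values: 3, 6, 9, -6, 4; range = 9 − (-6) = 15.
v-values: 9, 0, 1, -6, -2; range = 9 − (-6) = 15.
Area = (15 × 15) / 2 = 112.5.

112.5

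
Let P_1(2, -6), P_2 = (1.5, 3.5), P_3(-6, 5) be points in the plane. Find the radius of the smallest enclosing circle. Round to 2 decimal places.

Side lengths²: P_1P_2² = 90.5, P_1P_3² = 185, P_2P_3² = 58.5.
Since P_1P_3² = 185 ≥ 90.5 + 58.5 = 149, the angle opposite P_1P_3 is not acute, so the smallest enclosing circle has P_1P_3 as diameter.
Centre = midpoint of P_1P_3 = (-2, -0.5), r² = 185/4 = 46.25.
r = √(46.25) ≈ 6.80.

6.80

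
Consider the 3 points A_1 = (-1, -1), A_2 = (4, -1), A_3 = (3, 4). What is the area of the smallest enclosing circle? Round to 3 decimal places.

33.489

Side lengths²: A_1A_2² = 25, A_1A_3² = 41, A_2A_3² = 26.
Since A_1A_3² = 41 < 26 + 25 = 51, the triangle is acute, so the smallest enclosing circle is the circumcircle.
Circumcentre = (1.5, 1.1), r² = 10.66.
Area = π·r² = π·10.66 ≈ 33.489.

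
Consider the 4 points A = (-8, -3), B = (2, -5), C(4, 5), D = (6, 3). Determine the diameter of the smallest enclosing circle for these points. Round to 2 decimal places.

The farthest pair is A–D with squared distance 232. The circle on this segment as diameter has centre (-1, 0) and r² = 232/4 = 58.
Check B: distance² to centre = 34 ≤ 58, so it lies inside.
All remaining points lie in this disk, and no smaller disk contains both endpoints, so this is the minimum enclosing circle.
Diameter = 2r = 2√58 ≈ 15.23.

15.23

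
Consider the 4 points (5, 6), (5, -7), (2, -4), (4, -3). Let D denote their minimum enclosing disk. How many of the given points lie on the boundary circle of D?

2

A smallest enclosing disk is always determined by at most three of the input points on its boundary.
The farthest pair is (5, 6)–(5, -7) with squared distance 169. The circle on this segment as diameter has centre (5, -0.5) and r² = 169/4 = 42.25.
Check (2, -4): distance² to centre = 21.25 ≤ 42.25, so it lies inside.
All remaining points lie in this disk, and no smaller disk contains both endpoints, so this is the minimum enclosing circle.
The points at distance exactly r from the centre are (5, 6), (5, -7) — 2 points.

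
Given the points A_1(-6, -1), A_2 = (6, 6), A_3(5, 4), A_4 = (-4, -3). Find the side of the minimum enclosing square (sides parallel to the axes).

The bounding box has width 12 and height 9.
An axis-aligned square enclosing the set must have side ≥ max(width, height).
So the minimum side is max(12, 9) = 12.

12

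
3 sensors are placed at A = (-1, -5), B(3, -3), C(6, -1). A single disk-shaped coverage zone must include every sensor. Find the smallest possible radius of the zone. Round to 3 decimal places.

Side lengths²: AB² = 20, AC² = 65, BC² = 13.
Since AC² = 65 ≥ 20 + 13 = 33, the angle opposite AC is not acute, so the smallest enclosing circle has AC as diameter.
Centre = midpoint of AC = (2.5, -3), r² = 65/4 = 16.25.
r = √(16.25) ≈ 4.031.

4.031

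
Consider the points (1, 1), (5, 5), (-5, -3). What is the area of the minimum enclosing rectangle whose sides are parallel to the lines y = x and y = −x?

In coordinates u = x + y, v = x − y the rectangle is axis-aligned; the map (x,y)→(u,v) scales areas by 2.
u-values: 2, 10, -8; range = 10 − (-8) = 18.
v-values: 0, 0, -2; range = 0 − (-2) = 2.
Area = (18 × 2) / 2 = 18.

18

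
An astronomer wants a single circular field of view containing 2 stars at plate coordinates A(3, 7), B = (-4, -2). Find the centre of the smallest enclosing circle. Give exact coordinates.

The smallest circle enclosing two points has them as diameter endpoints.
Centre = midpoint = (-0.5, 2.5); r² = |AB|²/4 = 130/4 = 32.5.
Centre = (-0.5, 2.5).

(-0.5, 2.5)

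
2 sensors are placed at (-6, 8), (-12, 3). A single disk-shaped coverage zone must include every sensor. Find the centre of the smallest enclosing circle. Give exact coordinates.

The smallest circle enclosing two points has them as diameter endpoints.
Centre = midpoint = (-9, 5.5); r² = |(-6, 8)−(-12, 3)|²/4 = 61/4 = 15.25.
Centre = (-9, 5.5).

(-9, 5.5)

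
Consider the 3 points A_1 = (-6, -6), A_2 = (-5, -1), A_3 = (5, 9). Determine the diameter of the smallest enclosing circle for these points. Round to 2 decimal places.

Side lengths²: A_1A_2² = 26, A_1A_3² = 346, A_2A_3² = 200.
Since A_1A_3² = 346 ≥ 200 + 26 = 226, the angle opposite A_1A_3 is not acute, so the smallest enclosing circle has A_1A_3 as diameter.
Centre = midpoint of A_1A_3 = (-0.5, 1.5), r² = 346/4 = 86.5.
Diameter = 2r = 2√(86.5) ≈ 18.60.

18.60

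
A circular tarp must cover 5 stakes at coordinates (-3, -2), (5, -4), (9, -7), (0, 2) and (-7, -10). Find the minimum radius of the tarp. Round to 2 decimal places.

8.42

The minimum enclosing circle is determined by three boundary points: (9, -7), (0, 2), (-7, -10).
Their circumcentre is (23/38, -243/38) with r² = 51145/722.
The farthest remaining point (-3, -2) is at distance² 23329/722 ≤ 51145/722.
r = √(51145/722) ≈ 8.42.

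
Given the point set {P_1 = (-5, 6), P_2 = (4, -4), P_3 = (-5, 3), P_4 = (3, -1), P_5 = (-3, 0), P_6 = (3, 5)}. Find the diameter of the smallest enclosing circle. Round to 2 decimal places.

The minimum enclosing circle of a finite set is fixed by two of the points (as a diameter) or three (as a circumcircle).
The farthest pair is P_1–P_2 with squared distance 181. The circle on this segment as diameter has centre (-0.5, 1) and r² = 181/4 = 45.25.
Check P_3: distance² to centre = 24.25 ≤ 45.25, so it lies inside.
All remaining points lie in this disk, and no smaller disk contains both endpoints, so this is the minimum enclosing circle.
Diameter = 2r = 2√(45.25) ≈ 13.45.

13.45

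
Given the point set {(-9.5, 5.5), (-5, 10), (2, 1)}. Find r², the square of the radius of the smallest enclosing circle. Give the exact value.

38.720703125

Call the three points A, B, C in the order given.
Side lengths²: AB² = 40.5, AC² = 152.5, BC² = 130.
Since AC² = 152.5 < 130 + 40.5 = 170.5, the triangle is acute, so the smallest enclosing circle is the circumcircle.
Circumcentre = (-3.46875, 3.96875), r² = 38.720703125.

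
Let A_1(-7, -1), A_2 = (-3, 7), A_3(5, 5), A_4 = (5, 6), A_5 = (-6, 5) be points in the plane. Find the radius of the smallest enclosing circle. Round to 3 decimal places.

6.946

By Welzl's lemma the MEC is supported by two points (diametrically opposite) or three points (on a circumcircle).
The farthest pair is A_1–A_4 with squared distance 193. The circle on this segment as diameter has centre (-1, 2.5) and r² = 193/4 = 48.25.
Check A_2: distance² to centre = 24.25 ≤ 48.25, so it lies inside.
All remaining points lie in this disk, and no smaller disk contains both endpoints, so this is the minimum enclosing circle.
r = √(48.25) ≈ 6.946.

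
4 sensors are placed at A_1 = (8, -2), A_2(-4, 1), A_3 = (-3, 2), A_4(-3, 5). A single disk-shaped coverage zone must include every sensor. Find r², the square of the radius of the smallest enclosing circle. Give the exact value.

The minimum enclosing circle of a finite set is fixed by two of the points (as a diameter) or three (as a circumcircle).
The farthest pair is A_1–A_4 with squared distance 170. The circle on this segment as diameter has centre (2.5, 1.5) and r² = 170/4 = 42.5.
Check A_2: distance² to centre = 42.5 ≤ 42.5, so it lies inside.
All remaining points lie in this disk, and no smaller disk contains both endpoints, so this is the minimum enclosing circle.

42.5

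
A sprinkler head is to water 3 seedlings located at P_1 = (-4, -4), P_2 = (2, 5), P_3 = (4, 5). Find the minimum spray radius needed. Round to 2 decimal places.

Side lengths²: P_1P_2² = 117, P_1P_3² = 145, P_2P_3² = 4.
Since P_1P_3² = 145 ≥ 117 + 4 = 121, the angle opposite P_1P_3 is not acute, so the smallest enclosing circle has P_1P_3 as diameter.
Centre = midpoint of P_1P_3 = (0, 0.5), r² = 145/4 = 36.25.
r = √(36.25) ≈ 6.02.

6.02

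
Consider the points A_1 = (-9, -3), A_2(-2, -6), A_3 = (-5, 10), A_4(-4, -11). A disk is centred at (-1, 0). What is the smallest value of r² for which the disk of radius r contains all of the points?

The required radius is the distance from (-1, 0) to the farthest point.
Squared distances: 73, 37, 116, 130.
Maximum is 130, attained at A_4.

130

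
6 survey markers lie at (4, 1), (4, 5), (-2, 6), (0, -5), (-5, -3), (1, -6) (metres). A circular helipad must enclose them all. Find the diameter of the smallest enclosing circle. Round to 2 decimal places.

12.43

The minimum enclosing circle of a finite set is fixed by two of the points (as a diameter) or three (as a circumcircle).
The minimum enclosing circle is determined by three boundary points: (4, 5), (-2, 6), (1, -6).
Their circumcentre is (5/46, 7/46) with r² = 40885/1058.
The farthest remaining point (-5, -3) is at distance² 38125/1058 ≤ 40885/1058.
Diameter = 2r = 2√(40885/1058) ≈ 12.43.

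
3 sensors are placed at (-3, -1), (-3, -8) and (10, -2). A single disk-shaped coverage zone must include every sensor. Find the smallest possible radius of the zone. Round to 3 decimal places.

Call the three points A, B, C in the order given.
Side lengths²: AB² = 49, AC² = 170, BC² = 205.
Since BC² = 205 < 170 + 49 = 219, the triangle is acute, so the smallest enclosing circle is the circumcircle.
Circumcentre = (85/26, -4.5), r² = 17425/338.
r = √(17425/338) ≈ 7.180.

7.180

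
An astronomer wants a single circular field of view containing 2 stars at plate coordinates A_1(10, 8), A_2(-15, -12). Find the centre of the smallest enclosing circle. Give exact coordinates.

The smallest circle enclosing two points has them as diameter endpoints.
Centre = midpoint = (-2.5, -2); r² = |A_1A_2|²/4 = 1025/4 = 256.25.
Centre = (-2.5, -2).

(-2.5, -2)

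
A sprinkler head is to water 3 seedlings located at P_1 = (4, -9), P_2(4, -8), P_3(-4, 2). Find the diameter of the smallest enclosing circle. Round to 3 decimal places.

13.601

Side lengths²: P_1P_2² = 1, P_1P_3² = 185, P_2P_3² = 164.
Since P_1P_3² = 185 ≥ 164 + 1 = 165, the angle opposite P_1P_3 is not acute, so the smallest enclosing circle has P_1P_3 as diameter.
Centre = midpoint of P_1P_3 = (0, -3.5), r² = 185/4 = 46.25.
Diameter = 2r = 2√(46.25) ≈ 13.601.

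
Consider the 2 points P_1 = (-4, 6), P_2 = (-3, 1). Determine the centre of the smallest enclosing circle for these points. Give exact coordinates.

The smallest circle enclosing two points has them as diameter endpoints.
Centre = midpoint = (-3.5, 3.5); r² = |P_1P_2|²/4 = 26/4 = 6.5.
Centre = (-3.5, 3.5).

(-3.5, 3.5)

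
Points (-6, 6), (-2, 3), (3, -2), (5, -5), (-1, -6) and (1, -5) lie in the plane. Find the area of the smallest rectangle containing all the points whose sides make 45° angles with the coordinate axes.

88

In coordinates u = x + y, v = x − y the rectangle is axis-aligned; the map (x,y)→(u,v) scales areas by 2.
u-values: 0, 1, 1, 0, -7, -4; range = 1 − (-7) = 8.
v-values: -12, -5, 5, 10, 5, 6; range = 10 − (-12) = 22.
Area = (8 × 22) / 2 = 88.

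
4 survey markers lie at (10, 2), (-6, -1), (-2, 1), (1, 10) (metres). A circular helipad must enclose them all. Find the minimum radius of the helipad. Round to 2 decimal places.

The minimum enclosing circle of a finite set is fixed by two of the points (as a diameter) or three (as a circumcircle).
The minimum enclosing circle is determined by three boundary points: (10, 2), (-6, -1), (1, 10).
Their circumcentre is (109/62, 111/62) with r² = 130645/1922.
The farthest remaining point (-2, 1) is at distance² 28345/1922 ≤ 130645/1922.
r = √(130645/1922) ≈ 8.24.

8.24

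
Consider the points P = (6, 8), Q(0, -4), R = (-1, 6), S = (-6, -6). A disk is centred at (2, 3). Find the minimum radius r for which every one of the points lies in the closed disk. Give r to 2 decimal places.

The required radius is the distance from (2, 3) to the farthest point.
Squared distances: 41, 53, 18, 145.
Maximum is 145, attained at S.
r = √145 ≈ 12.04.

12.04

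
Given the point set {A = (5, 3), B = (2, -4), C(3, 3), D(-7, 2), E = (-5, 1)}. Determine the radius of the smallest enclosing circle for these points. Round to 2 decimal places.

6.12

A smallest enclosing disk is always determined by at most three of the input points on its boundary.
The minimum enclosing circle is determined by three boundary points: A, B, D.
Their circumcentre is (-49/54, 25/18) with r² = 54665/1458.
The farthest remaining point C is at distance² 26045/1458 ≤ 54665/1458.
r = √(54665/1458) ≈ 6.12.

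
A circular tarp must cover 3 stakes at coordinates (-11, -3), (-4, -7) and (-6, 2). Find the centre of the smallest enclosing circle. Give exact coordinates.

Call the three points A, B, C in the order given.
Side lengths²: AB² = 65, AC² = 50, BC² = 85.
Since BC² = 85 < 65 + 50 = 115, the triangle is acute, so the smallest enclosing circle is the circumcircle.
Circumcentre = (-137/22, -61/22), r² = 5525/242.
Centre = (-137/22, -61/22).

(-137/22, -61/22)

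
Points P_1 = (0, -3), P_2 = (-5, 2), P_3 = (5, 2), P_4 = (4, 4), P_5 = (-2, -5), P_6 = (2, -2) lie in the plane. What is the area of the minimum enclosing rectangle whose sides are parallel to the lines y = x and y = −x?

82.5

In coordinates u = x + y, v = x − y the rectangle is axis-aligned; the map (x,y)→(u,v) scales areas by 2.
u-values: -3, -3, 7, 8, -7, 0; range = 8 − (-7) = 15.
v-values: 3, -7, 3, 0, 3, 4; range = 4 − (-7) = 11.
Area = (15 × 11) / 2 = 82.5.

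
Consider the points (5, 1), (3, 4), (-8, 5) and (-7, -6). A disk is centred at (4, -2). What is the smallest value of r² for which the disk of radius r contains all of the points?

The required radius is the distance from (4, -2) to the farthest point.
Squared distances: 10, 37, 193, 137.
Maximum is 193, attained at (-8, 5).

193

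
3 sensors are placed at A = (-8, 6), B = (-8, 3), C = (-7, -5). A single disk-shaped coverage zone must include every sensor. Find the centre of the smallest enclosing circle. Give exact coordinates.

Side lengths²: AB² = 9, AC² = 122, BC² = 65.
Since AC² = 122 ≥ 65 + 9 = 74, the angle opposite AC is not acute, so the smallest enclosing circle has AC as diameter.
Centre = midpoint of AC = (-7.5, 0.5), r² = 122/4 = 30.5.
Centre = (-7.5, 0.5).

(-7.5, 0.5)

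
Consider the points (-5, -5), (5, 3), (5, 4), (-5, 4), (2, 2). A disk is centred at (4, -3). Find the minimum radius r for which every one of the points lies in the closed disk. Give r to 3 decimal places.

The required radius is the distance from (4, -3) to the farthest point.
Squared distances: 85, 37, 50, 130, 29.
Maximum is 130, attained at (-5, 4).
r = √130 ≈ 11.402.

11.402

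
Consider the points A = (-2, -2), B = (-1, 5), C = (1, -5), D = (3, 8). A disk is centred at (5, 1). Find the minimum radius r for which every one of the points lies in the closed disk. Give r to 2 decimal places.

The required radius is the distance from (5, 1) to the farthest point.
Squared distances: 58, 52, 52, 53.
Maximum is 58, attained at A.
r = √58 ≈ 7.62.

7.62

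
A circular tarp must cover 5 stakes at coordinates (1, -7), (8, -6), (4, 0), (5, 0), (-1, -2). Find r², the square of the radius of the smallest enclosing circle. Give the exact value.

24.25

A smallest enclosing disk is always determined by at most three of the input points on its boundary.
The farthest pair is (8, -6)–(-1, -2) with squared distance 97. The circle on this segment as diameter has centre (3.5, -4) and r² = 97/4 = 24.25.
Check (1, -7): distance² to centre = 15.25 ≤ 24.25, so it lies inside.
All remaining points lie in this disk, and no smaller disk contains both endpoints, so this is the minimum enclosing circle.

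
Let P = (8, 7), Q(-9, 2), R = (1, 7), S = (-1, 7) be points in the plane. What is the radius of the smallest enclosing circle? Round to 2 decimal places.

8.86

By Welzl's lemma the MEC is supported by two points (diametrically opposite) or three points (on a circumcircle).
The farthest pair is P–Q with squared distance 314. The circle on this segment as diameter has centre (-0.5, 4.5) and r² = 314/4 = 78.5.
Check R: distance² to centre = 8.5 ≤ 78.5, so it lies inside.
All remaining points lie in this disk, and no smaller disk contains both endpoints, so this is the minimum enclosing circle.
r = √(78.5) ≈ 8.86.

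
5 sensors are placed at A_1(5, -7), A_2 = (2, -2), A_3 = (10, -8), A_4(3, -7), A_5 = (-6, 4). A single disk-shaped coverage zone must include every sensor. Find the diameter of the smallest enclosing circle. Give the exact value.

By Welzl's lemma the MEC is supported by two points (diametrically opposite) or three points (on a circumcircle).
The farthest pair is A_3–A_5 with squared distance 400. The circle on this segment as diameter has centre (2, -2) and r² = 400/4 = 100.
Check A_1: distance² to centre = 34 ≤ 100, so it lies inside.
All remaining points lie in this disk, and no smaller disk contains both endpoints, so this is the minimum enclosing circle.
Diameter = 2r = 2√100 = 20.

20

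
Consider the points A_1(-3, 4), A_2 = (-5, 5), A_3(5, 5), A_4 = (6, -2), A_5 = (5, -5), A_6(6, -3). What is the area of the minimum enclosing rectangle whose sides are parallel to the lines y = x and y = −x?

100

In coordinates u = x + y, v = x − y the rectangle is axis-aligned; the map (x,y)→(u,v) scales areas by 2.
u-values: 1, 0, 10, 4, 0, 3; range = 10 − 0 = 10.
v-values: -7, -10, 0, 8, 10, 9; range = 10 − (-10) = 20.
Area = (10 × 20) / 2 = 100.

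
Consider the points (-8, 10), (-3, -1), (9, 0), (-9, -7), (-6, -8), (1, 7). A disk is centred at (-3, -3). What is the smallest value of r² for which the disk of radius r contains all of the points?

The required radius is the distance from (-3, -3) to the farthest point.
Squared distances: 194, 4, 153, 52, 34, 116.
Maximum is 194, attained at (-8, 10).

194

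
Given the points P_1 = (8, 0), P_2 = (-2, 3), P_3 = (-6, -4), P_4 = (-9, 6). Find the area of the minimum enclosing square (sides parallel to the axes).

289

The bounding box has width 17 and height 10.
An axis-aligned square enclosing the set must have side ≥ max(width, height).
So the minimum side is max(17, 10) = 17.
Area = 17² = 289.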